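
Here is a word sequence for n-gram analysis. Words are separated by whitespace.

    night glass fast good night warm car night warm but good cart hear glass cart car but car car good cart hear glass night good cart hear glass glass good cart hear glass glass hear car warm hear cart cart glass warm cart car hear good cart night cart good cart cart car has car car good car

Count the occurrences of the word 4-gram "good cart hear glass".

4

Scanning the 55 overlapping 4-gram windows for "good cart hear glass":
  position 11–14: good cart hear glass
  position 20–23: good cart hear glass
  position 25–28: good cart hear glass
  position 30–33: good cart hear glass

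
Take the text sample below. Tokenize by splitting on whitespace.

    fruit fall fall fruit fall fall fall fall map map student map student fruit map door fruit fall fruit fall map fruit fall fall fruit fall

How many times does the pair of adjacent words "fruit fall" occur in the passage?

6

Scanning the 25 overlapping bigram windows for "fruit fall":
  position 1–2: fruit fall
  position 4–5: fruit fall
  position 17–18: fruit fall
  position 19–20: fruit fall
  position 22–23: fruit fall
  position 25–26: fruit fall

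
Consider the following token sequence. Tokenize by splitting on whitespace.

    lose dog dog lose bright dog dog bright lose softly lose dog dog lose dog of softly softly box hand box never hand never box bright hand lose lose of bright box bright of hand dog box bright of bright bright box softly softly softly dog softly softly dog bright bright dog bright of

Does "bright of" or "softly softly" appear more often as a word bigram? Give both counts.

"bright of": 3 occurrences
"softly softly": 4 occurrences

"softly softly" (4 vs 3)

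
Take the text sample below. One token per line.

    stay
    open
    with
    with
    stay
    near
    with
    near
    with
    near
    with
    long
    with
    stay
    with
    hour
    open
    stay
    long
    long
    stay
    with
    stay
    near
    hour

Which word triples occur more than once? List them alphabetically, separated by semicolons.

near with near; with near with; with stay near

Trigram counts meeting the condition (more than once):
  near with near: 2
  with near with: 2
  with stay near: 2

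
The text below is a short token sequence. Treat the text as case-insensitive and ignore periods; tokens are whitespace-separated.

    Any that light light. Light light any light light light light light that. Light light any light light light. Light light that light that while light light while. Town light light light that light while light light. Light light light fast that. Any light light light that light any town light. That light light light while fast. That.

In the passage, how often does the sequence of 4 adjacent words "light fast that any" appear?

Scanning the 55 overlapping 4-gram windows for "light fast that any":
  position 40–43: light fast that any

1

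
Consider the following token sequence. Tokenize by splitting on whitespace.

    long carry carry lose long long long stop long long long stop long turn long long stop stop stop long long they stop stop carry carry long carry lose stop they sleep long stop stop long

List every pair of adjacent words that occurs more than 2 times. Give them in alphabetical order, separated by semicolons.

Bigram counts meeting the condition (more than 2 times):
  long long: 6
  long stop: 4
  stop long: 4
  stop stop: 4

long long; long stop; stop long; stop stop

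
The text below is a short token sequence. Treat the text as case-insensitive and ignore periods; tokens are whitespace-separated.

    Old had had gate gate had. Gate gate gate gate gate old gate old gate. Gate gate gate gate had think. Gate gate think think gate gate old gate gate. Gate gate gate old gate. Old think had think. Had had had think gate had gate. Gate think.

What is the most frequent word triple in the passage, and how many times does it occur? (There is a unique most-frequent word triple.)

"gate gate gate", 9 times

Trigram frequencies (highest first):
  gate gate gate: 9
  gate old gate: 4
  had gate gate: 3
  gate gate old: 3
  gate gate had: 2
  gate had gate: 2
  … (18 more, each ≤ 2)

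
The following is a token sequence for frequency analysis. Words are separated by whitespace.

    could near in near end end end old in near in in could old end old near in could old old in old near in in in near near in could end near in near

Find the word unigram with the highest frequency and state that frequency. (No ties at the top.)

Unigram frequencies (highest first):
  in: 11
  near: 9
  old: 6
  end: 5
  could: 4

"in", 11 times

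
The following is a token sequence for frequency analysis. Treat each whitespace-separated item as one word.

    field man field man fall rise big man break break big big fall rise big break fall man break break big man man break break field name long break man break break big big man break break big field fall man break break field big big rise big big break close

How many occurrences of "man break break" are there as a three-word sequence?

6

Scanning the 49 overlapping trigram windows for "man break break":
  position 8–10: man break break
  position 18–20: man break break
  position 23–25: man break break
  position 30–32: man break break
  position 35–37: man break break
  position 41–43: man break break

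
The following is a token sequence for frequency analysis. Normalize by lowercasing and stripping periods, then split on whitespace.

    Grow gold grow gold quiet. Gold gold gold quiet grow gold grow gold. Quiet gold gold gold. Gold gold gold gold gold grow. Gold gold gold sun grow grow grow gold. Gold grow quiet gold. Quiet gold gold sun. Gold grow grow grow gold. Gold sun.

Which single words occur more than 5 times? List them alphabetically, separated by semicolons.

gold; grow

Unigram counts meeting the condition (more than 5 times):
  gold: 26
  grow: 12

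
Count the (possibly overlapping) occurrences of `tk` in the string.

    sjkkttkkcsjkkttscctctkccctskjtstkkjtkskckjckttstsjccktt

4

Sliding a length-2 window over the 55 characters (54 positions):
  position 6–7: tk
  position 21–22: tk
  position 32–33: tk
  position 36–37: tk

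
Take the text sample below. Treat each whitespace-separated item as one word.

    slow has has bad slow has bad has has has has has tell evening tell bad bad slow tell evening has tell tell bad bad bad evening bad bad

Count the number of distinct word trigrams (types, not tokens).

24

29 tokens → 27 trigram windows in total.
Repeated trigrams (each contributes count−1 duplicates):
  has has has: 3
  tell bad bad: 2
3 duplicate windows → 27 − 3 = 24 distinct.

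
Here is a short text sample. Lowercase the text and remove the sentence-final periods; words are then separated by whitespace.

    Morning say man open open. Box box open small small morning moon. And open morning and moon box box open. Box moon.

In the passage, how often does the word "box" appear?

5

Scanning the 22 tokens for "box":
  position 6: box
  position 7: box
  position 18: box
  position 19: box
  position 21: box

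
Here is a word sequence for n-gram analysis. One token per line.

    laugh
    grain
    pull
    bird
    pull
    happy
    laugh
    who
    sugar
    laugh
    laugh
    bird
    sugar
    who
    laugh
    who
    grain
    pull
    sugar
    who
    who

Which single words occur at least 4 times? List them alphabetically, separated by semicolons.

laugh; who

Unigram counts meeting the condition (at least 4 times):
  laugh: 5
  who: 5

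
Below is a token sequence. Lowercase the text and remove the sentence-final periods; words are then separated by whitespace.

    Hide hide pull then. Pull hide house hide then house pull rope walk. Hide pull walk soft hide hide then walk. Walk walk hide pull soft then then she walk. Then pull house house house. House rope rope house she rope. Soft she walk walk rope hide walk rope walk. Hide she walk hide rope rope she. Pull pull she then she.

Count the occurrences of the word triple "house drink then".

Scanning the 60 overlapping trigram windows for "house drink then":
  (none found)

0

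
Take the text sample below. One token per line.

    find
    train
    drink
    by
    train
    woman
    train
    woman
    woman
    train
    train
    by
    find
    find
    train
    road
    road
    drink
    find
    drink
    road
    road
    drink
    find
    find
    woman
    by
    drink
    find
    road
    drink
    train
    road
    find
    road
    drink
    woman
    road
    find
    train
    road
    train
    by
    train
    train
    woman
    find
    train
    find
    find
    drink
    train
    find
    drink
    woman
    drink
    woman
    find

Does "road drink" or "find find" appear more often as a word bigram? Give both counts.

"road drink" (4 vs 3)

"road drink": 4 occurrences
"find find": 3 occurrences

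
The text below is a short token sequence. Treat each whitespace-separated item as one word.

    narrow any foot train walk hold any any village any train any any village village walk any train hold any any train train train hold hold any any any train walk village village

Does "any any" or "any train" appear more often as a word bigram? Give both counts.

"any any" (5 vs 4)

"any any": 5 occurrences
"any train": 4 occurrences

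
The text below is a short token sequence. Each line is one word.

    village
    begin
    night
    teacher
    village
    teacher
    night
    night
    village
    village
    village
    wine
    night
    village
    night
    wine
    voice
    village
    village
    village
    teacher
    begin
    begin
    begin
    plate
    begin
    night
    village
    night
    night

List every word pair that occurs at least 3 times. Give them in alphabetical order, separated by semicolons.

night village; village village

Bigram counts meeting the condition (at least 3 times):
  night village: 3
  village village: 4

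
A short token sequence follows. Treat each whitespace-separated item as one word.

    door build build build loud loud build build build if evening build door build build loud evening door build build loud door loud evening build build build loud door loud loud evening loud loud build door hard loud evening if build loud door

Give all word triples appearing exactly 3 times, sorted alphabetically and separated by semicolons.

build build build; build loud door; door build build

Trigram counts meeting the condition (exactly 3 times):
  build build build: 3
  build loud door: 3
  door build build: 3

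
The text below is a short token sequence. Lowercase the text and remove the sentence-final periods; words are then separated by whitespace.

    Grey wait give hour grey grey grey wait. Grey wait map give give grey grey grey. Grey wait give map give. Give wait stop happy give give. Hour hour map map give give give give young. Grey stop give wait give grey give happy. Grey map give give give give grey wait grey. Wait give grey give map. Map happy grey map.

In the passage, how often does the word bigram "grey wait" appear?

6

Scanning the 61 overlapping bigram windows for "grey wait":
  position 1–2: grey wait
  position 7–8: grey wait
  position 9–10: grey wait
  position 17–18: grey wait
  position 51–52: grey wait
  position 53–54: grey wait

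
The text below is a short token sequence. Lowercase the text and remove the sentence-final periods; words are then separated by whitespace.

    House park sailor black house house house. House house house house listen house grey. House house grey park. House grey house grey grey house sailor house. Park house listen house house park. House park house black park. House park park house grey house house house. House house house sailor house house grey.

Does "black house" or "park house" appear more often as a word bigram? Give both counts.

"park house" (6 vs 1)

"black house": 1 occurrence
"park house": 6 occurrences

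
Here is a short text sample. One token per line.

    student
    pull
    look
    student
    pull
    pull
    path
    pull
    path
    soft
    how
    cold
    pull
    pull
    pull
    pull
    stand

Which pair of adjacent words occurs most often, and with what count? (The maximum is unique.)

Bigram frequencies (highest first):
  pull pull: 4
  student pull: 2
  pull path: 2
  pull look: 1
  look student: 1
  path pull: 1
  … (5 more, each ≤ 1)

"pull pull", 4 times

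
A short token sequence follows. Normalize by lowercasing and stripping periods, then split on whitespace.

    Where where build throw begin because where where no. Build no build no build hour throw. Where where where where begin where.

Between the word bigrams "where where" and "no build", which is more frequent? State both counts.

"where where" (5 vs 3)

"where where": 5 occurrences
"no build": 3 occurrences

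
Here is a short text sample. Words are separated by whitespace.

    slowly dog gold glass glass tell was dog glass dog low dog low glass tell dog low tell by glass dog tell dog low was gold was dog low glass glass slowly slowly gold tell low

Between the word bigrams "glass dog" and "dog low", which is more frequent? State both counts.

"dog low" (5 vs 2)

"glass dog": 2 occurrences
"dog low": 5 occurrences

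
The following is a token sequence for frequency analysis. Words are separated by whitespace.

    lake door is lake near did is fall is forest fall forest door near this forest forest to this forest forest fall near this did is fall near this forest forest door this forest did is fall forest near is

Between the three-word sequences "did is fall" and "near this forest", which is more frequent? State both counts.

"did is fall" (3 vs 2)

"did is fall": 3 occurrences
"near this forest": 2 occurrences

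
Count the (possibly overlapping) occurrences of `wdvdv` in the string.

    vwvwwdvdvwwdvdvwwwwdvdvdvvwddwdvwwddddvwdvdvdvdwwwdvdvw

Sliding a length-5 window over the 55 characters (51 positions):
  position 5–9: wdvdv
  position 11–15: wdvdv
  position 19–23: wdvdv
  position 40–44: wdvdv
  position 50–54: wdvdv

5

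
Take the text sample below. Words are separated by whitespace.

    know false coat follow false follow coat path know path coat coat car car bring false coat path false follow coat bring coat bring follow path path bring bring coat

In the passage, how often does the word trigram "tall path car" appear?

Scanning the 28 overlapping trigram windows for "tall path car":
  (none found)

0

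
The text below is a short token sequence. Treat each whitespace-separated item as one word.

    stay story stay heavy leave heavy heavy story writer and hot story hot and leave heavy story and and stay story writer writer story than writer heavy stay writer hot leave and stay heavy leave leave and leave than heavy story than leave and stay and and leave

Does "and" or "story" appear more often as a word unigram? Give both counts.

"and" (9 vs 7)

"and": 9 occurrences
"story": 7 occurrences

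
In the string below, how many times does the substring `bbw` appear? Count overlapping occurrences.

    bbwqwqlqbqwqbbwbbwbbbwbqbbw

5

Sliding a length-3 window over the 27 characters (25 positions):
  position 1–3: bbw
  position 13–15: bbw
  position 16–18: bbw
  position 20–22: bbw
  position 25–27: bbw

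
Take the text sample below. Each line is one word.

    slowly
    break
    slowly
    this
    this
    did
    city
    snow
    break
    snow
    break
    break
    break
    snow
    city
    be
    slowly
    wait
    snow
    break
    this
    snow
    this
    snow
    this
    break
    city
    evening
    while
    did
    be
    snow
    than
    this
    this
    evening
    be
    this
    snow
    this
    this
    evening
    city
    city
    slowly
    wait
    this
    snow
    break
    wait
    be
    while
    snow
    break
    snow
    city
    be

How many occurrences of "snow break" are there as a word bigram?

Scanning the 56 overlapping bigram windows for "snow break":
  position 8–9: snow break
  position 10–11: snow break
  position 19–20: snow break
  position 48–49: snow break
  position 53–54: snow break

5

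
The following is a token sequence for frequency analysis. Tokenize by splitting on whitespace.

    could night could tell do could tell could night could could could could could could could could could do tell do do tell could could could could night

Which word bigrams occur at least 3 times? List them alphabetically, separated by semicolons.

could could; could night

Bigram counts meeting the condition (at least 3 times):
  could could: 11
  could night: 3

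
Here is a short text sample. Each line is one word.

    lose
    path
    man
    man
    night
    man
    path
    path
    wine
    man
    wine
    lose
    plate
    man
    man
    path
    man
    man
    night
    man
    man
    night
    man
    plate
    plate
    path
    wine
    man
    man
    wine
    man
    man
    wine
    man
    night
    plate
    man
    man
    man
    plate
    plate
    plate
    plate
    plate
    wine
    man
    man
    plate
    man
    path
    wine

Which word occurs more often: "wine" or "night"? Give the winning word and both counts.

"wine": 7 occurrences
"night": 4 occurrences

"wine" (7 vs 4)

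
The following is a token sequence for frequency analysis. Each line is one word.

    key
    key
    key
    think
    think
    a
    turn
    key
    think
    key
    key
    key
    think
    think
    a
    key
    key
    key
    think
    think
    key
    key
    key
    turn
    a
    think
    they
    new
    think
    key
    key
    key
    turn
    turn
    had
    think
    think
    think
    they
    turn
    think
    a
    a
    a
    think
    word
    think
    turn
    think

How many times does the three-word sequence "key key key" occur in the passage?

Scanning the 47 overlapping trigram windows for "key key key":
  position 1–3: key key key
  position 10–12: key key key
  position 16–18: key key key
  position 21–23: key key key
  position 30–32: key key key

5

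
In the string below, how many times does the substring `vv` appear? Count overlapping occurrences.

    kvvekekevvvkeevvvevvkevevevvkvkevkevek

7

Sliding a length-2 window over the 38 characters (37 positions):
  position 2–3: vv
  position 9–10: vv
  position 10–11: vv
  position 15–16: vv
  position 16–17: vv
  position 19–20: vv
  position 27–28: vv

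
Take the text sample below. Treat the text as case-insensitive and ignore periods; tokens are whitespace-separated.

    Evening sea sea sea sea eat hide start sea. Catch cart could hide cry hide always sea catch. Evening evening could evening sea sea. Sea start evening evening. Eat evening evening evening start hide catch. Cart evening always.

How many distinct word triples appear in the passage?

33

38 tokens → 36 trigram windows in total.
Repeated trigrams (each contributes count−1 duplicates):
  sea sea sea: 3
  evening sea sea: 2
3 duplicate windows → 36 − 3 = 33 distinct.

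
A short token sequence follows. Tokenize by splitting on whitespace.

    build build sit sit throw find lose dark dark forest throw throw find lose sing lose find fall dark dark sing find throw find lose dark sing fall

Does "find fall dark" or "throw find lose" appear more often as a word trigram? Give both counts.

"throw find lose" (3 vs 1)

"find fall dark": 1 occurrence
"throw find lose": 3 occurrences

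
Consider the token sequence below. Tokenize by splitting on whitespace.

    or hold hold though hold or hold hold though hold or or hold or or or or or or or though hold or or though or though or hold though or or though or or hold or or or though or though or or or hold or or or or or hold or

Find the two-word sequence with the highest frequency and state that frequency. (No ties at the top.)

Bigram frequencies (highest first):
  or or: 18
  or hold: 7
  hold or: 7
  or though: 6
  though or: 6
  hold though: 3
  … (2 more, each ≤ 3)

"or or", 18 times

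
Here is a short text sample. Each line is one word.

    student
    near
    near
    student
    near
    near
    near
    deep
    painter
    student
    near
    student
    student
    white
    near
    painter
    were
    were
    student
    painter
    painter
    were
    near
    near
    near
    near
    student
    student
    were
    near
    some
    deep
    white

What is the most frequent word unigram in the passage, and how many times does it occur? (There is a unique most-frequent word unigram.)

"near", 12 times

Unigram frequencies (highest first):
  near: 12
  student: 8
  painter: 4
  were: 4
  deep: 2
  white: 2
  … (1 more, each ≤ 1)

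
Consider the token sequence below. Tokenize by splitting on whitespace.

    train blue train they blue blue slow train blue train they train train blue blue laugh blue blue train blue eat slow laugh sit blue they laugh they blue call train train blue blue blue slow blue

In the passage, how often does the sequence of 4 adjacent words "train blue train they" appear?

2

Scanning the 34 overlapping 4-gram windows for "train blue train they":
  position 1–4: train blue train they
  position 8–11: train blue train they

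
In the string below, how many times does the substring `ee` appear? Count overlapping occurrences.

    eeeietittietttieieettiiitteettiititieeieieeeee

Sliding a length-2 window over the 46 characters (45 positions):
  position 1–2: ee
  position 2–3: ee
  position 18–19: ee
  position 27–28: ee
  position 37–38: ee
  position 42–43: ee
  position 43–44: ee
  position 44–45: ee
  position 45–46: ee

9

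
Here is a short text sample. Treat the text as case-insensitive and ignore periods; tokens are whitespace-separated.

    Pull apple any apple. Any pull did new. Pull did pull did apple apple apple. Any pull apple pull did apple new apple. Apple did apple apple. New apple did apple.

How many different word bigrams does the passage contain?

14

31 tokens → 30 bigram windows in total.
Repeated bigrams (each contributes count−1 duplicates):
  apple apple: 4
  did apple: 4
  pull did: 4
  apple any: 3
  any pull: 2
  apple did: 2
  apple new: 2
  new apple: 2
  … (1 more repeated)
16 duplicate windows → 30 − 16 = 14 distinct.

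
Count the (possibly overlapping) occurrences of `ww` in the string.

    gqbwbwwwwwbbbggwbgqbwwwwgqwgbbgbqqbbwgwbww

8

Sliding a length-2 window over the 42 characters (41 positions):
  position 6–7: ww
  position 7–8: ww
  position 8–9: ww
  position 9–10: ww
  position 21–22: ww
  position 22–23: ww
  position 23–24: ww
  position 41–42: ww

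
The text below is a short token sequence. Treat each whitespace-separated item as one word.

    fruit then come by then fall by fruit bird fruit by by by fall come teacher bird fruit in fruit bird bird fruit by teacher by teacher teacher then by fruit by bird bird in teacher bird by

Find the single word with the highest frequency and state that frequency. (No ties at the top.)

Unigram frequencies (highest first):
  by: 10
  fruit: 7
  bird: 7
  teacher: 5
  then: 3
  come: 2
  … (2 more, each ≤ 2)

"by", 10 times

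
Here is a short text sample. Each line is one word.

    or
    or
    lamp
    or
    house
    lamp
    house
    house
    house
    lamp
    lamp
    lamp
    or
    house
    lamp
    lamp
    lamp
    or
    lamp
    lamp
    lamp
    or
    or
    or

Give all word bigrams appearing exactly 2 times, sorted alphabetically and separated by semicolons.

house house; or house; or lamp

Bigram counts meeting the condition (exactly 2 times):
  house house: 2
  or house: 2
  or lamp: 2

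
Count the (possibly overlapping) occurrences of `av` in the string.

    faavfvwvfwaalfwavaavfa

3

Sliding a length-2 window over the 22 characters (21 positions):
  position 3–4: av
  position 16–17: av
  position 19–20: av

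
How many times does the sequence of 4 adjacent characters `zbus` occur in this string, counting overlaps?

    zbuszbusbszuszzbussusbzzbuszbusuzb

5

Sliding a length-4 window over the 34 characters (31 positions):
  position 1–4: zbus
  position 5–8: zbus
  position 15–18: zbus
  position 24–27: zbus
  position 28–31: zbus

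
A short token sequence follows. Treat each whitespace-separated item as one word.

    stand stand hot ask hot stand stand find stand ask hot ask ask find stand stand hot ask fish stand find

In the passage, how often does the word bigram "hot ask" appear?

3

Scanning the 20 overlapping bigram windows for "hot ask":
  position 3–4: hot ask
  position 11–12: hot ask
  position 17–18: hot ask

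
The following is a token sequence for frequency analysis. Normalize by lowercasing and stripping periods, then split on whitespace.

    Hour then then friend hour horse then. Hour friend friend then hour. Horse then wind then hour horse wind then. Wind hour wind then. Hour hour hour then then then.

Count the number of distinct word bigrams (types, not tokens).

30 tokens → 29 bigram windows in total.
Repeated bigrams (each contributes count−1 duplicates):
  then hour: 4
  hour horse: 3
  then then: 3
  wind then: 3
  horse then: 2
  hour hour: 2
  hour then: 2
  then wind: 2
13 duplicate windows → 29 − 13 = 16 distinct.

16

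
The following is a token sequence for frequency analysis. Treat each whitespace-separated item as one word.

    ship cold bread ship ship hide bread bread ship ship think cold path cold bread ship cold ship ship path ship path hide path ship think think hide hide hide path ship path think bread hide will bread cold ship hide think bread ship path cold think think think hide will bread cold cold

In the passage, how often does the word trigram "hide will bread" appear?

Scanning the 52 overlapping trigram windows for "hide will bread":
  position 36–38: hide will bread
  position 50–52: hide will bread

2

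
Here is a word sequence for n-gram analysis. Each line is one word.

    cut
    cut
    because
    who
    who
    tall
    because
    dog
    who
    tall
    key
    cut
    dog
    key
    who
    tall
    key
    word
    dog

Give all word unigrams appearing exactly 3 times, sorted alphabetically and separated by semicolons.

Unigram counts meeting the condition (exactly 3 times):
  cut: 3
  dog: 3
  key: 3
  tall: 3

cut; dog; key; tall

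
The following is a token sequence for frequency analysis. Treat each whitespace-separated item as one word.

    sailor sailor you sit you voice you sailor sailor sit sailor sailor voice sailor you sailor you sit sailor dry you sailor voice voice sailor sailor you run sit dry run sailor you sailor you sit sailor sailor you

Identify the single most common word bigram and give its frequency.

"sailor you", 7 times

Bigram frequencies (highest first):
  sailor you: 7
  sailor sailor: 5
  you sailor: 4
  you sit: 3
  sit sailor: 3
  sailor voice: 2
  … (13 more, each ≤ 2)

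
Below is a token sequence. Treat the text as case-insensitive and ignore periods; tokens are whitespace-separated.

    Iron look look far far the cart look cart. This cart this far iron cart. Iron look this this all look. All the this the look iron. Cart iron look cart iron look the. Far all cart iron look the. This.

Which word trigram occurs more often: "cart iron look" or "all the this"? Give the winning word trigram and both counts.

"cart iron look": 4 occurrences
"all the this": 1 occurrence

"cart iron look" (4 vs 1)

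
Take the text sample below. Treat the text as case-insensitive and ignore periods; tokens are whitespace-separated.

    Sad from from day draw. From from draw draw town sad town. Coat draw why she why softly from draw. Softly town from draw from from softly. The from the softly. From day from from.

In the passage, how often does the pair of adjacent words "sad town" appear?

Scanning the 34 overlapping bigram windows for "sad town":
  position 11–12: sad town

1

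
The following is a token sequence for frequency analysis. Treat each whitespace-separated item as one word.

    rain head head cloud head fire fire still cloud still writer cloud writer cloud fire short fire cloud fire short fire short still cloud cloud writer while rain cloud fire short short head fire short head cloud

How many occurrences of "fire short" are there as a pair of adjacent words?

Scanning the 36 overlapping bigram windows for "fire short":
  position 15–16: fire short
  position 19–20: fire short
  position 21–22: fire short
  position 30–31: fire short
  position 34–35: fire short

5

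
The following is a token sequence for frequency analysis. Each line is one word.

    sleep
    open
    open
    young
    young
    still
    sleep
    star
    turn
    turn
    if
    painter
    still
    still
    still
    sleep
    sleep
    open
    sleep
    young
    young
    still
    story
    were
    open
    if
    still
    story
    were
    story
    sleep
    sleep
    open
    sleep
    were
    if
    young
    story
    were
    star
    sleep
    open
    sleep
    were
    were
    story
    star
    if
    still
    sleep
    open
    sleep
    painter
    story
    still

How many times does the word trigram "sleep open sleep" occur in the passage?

4

Scanning the 53 overlapping trigram windows for "sleep open sleep":
  position 17–19: sleep open sleep
  position 32–34: sleep open sleep
  position 41–43: sleep open sleep
  position 50–52: sleep open sleep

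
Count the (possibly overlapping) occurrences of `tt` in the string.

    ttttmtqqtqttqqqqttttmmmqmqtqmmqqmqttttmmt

Sliding a length-2 window over the 41 characters (40 positions):
  position 1–2: tt
  position 2–3: tt
  position 3–4: tt
  position 11–12: tt
  position 17–18: tt
  position 18–19: tt
  position 19–20: tt
  position 35–36: tt
  position 36–37: tt
  position 37–38: tt

10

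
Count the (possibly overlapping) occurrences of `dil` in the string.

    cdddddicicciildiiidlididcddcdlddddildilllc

Sliding a length-3 window over the 42 characters (40 positions):
  position 34–36: dil
  position 37–39: dil

2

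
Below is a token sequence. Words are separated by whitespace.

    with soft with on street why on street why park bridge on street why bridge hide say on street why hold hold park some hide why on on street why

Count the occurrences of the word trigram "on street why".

Scanning the 28 overlapping trigram windows for "on street why":
  position 4–6: on street why
  position 7–9: on street why
  position 12–14: on street why
  position 18–20: on street why
  position 28–30: on street why

5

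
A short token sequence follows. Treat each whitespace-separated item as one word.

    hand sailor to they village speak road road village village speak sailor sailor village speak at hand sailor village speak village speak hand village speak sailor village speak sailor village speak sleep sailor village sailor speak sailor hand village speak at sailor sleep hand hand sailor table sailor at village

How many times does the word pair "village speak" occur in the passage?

9

Scanning the 49 overlapping bigram windows for "village speak":
  position 5–6: village speak
  position 10–11: village speak
  position 14–15: village speak
  position 19–20: village speak
  position 21–22: village speak
  position 24–25: village speak
  position 27–28: village speak
  position 30–31: village speak
  position 39–40: village speak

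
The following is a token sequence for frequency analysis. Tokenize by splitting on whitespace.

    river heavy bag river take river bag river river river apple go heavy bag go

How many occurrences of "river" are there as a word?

6

Scanning the 15 tokens for "river":
  position 1: river
  position 4: river
  position 6: river
  position 8: river
  position 9: river
  position 10: river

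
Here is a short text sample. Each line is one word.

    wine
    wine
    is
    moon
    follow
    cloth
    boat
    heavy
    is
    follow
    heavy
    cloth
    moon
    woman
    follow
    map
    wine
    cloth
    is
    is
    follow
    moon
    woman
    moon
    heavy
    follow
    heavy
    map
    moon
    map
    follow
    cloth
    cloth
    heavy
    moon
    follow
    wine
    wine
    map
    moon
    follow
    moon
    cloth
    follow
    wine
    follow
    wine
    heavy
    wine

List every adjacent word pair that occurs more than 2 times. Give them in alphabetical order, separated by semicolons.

Bigram counts meeting the condition (more than 2 times):
  follow wine: 3
  moon follow: 3

follow wine; moon follow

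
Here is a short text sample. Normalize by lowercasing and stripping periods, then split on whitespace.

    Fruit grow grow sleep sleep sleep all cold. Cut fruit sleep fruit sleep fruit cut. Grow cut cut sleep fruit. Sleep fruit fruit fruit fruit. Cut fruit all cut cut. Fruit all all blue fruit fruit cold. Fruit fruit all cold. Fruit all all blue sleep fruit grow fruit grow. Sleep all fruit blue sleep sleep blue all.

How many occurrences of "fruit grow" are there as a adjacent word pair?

3

Scanning the 57 overlapping bigram windows for "fruit grow":
  position 1–2: fruit grow
  position 47–48: fruit grow
  position 49–50: fruit grow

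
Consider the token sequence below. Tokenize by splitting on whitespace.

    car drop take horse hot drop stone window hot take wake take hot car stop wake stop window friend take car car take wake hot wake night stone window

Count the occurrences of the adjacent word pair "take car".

1

Scanning the 28 overlapping bigram windows for "take car":
  position 20–21: take car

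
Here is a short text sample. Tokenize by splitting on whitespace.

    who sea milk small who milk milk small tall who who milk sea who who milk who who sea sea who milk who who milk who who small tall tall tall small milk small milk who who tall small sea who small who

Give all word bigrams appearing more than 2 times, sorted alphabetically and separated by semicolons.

milk small; milk who; sea who; who milk; who who

Bigram counts meeting the condition (more than 2 times):
  milk small: 3
  milk who: 4
  sea who: 3
  who milk: 5
  who who: 6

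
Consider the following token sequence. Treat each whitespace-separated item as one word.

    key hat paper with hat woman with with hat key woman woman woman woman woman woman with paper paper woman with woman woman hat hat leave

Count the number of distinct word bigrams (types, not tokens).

17

26 tokens → 25 bigram windows in total.
Repeated bigrams (each contributes count−1 duplicates):
  woman woman: 6
  woman with: 3
  with hat: 2
8 duplicate windows → 25 − 8 = 17 distinct.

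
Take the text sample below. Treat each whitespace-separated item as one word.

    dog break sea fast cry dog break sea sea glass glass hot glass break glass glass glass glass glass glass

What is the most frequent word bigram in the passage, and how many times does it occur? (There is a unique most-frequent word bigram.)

Bigram frequencies (highest first):
  glass glass: 6
  dog break: 2
  break sea: 2
  sea fast: 1
  fast cry: 1
  cry dog: 1
  … (6 more, each ≤ 1)

"glass glass", 6 times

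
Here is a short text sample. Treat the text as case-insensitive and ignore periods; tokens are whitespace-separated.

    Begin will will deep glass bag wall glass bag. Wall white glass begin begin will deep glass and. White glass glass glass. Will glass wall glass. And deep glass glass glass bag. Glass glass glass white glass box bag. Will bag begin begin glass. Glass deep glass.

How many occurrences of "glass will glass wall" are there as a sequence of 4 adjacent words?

Scanning the 44 overlapping 4-gram windows for "glass will glass wall":
  position 22–25: glass will glass wall

1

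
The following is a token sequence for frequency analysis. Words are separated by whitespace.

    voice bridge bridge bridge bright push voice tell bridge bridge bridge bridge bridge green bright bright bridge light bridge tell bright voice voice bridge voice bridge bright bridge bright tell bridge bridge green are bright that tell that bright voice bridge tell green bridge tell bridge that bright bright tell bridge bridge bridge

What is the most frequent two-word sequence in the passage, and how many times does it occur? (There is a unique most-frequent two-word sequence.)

Bigram frequencies (highest first):
  bridge bridge: 9
  voice bridge: 4
  tell bridge: 4
  bridge bright: 3
  bridge tell: 3
  bridge green: 2
  … (22 more, each ≤ 2)

"bridge bridge", 9 times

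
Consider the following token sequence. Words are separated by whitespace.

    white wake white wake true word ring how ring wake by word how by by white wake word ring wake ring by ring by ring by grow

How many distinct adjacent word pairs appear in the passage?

19

27 tokens → 26 bigram windows in total.
Repeated bigrams (each contributes count−1 duplicates):
  ring by: 3
  white wake: 3
  by ring: 2
  ring wake: 2
  word ring: 2
7 duplicate windows → 26 − 7 = 19 distinct.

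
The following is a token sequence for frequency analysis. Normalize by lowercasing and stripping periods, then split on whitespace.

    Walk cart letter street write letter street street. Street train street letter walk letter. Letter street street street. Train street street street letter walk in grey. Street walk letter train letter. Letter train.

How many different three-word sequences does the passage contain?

25

33 tokens → 31 trigram windows in total.
Repeated trigrams (each contributes count−1 duplicates):
  street street street: 3
  letter street street: 2
  street letter walk: 2
  street street train: 2
  street train street: 2
6 duplicate windows → 31 − 6 = 25 distinct.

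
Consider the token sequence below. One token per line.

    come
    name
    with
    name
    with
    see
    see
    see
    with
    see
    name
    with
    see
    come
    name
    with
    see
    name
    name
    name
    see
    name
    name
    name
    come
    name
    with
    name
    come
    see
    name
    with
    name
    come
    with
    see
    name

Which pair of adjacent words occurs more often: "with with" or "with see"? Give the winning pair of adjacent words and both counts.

"with see" (5 vs 0)

"with with": 0 occurrences
"with see": 5 occurrences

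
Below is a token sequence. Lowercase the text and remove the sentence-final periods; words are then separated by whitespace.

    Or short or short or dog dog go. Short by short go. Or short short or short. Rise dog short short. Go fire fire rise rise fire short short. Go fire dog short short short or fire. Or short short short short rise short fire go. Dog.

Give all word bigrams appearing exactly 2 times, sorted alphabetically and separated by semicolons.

Bigram counts meeting the condition (exactly 2 times):
  dog short: 2
  go fire: 2
  short rise: 2

dog short; go fire; short rise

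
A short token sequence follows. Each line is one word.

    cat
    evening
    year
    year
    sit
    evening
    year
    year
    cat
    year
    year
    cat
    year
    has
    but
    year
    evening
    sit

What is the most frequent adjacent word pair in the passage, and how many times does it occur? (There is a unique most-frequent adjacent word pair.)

Bigram frequencies (highest first):
  year year: 3
  evening year: 2
  year cat: 2
  cat year: 2
  cat evening: 1
  year sit: 1
  … (6 more, each ≤ 1)

"year year", 3 times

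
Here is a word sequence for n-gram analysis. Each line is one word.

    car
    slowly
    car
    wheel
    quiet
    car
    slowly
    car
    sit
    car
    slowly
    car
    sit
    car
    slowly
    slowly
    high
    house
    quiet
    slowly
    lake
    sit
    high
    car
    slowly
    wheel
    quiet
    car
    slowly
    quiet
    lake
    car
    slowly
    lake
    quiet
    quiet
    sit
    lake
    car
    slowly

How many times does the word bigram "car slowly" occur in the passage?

8

Scanning the 39 overlapping bigram windows for "car slowly":
  position 1–2: car slowly
  position 6–7: car slowly
  position 10–11: car slowly
  position 14–15: car slowly
  position 24–25: car slowly
  position 28–29: car slowly
  position 32–33: car slowly
  position 39–40: car slowly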